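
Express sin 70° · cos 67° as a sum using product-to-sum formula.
sin 70° cos 67° = (1/2)[sin(70°+67°) + sin(70°-67°)]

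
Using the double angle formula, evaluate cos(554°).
cos(554°) = cos²277° - sin²277° = -0.9703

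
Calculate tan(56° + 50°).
tan(56° + 50°) = (tan 56° + tan 50°)/(1 - tan 56° tan 50°) = -3.487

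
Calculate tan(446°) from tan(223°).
tan(446°) = 2 tan 223° / (1 - tan²223°) = 14.3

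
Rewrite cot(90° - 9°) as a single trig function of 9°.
cot(90° - 9°) = tan(9°)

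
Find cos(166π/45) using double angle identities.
cos(166π/45) = 2cos²83π/45 - 1 = 0.5592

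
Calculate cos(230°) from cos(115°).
cos(230°) = cos²115° - sin²115° = -0.6428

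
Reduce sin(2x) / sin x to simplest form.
sin(2x) / sin x = 2 cos x (using Double angle)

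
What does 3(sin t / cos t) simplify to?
3(sin t / cos t) = 3(tan t) (using Quotient identity)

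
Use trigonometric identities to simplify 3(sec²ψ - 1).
3(sec²ψ - 1) = 3(tan²ψ) (using Pythagorean identity)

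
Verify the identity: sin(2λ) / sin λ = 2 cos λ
LHS = 2 sin λ cos λ / sin λ = 2 cos λ = RHS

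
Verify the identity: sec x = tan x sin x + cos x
RHS = sin²x/cos x + cos x = (sin²x + cos²x)/cos x = 1/cos x = sec x = LHS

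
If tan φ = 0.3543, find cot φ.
cot φ = 1/tan φ = 2.822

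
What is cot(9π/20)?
cot(9π/20) = 0.1584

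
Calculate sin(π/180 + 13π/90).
sin(π/180 + 13π/90) = sin π/180 cos 13π/90 + cos π/180 sin 13π/90 = 0.454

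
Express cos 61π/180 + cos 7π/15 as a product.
cos 61π/180 + cos 7π/15 = 2 cos(29π/72) cos(-23π/360)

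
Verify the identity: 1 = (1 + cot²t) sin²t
RHS = csc²t · sin²t = (1/sin²t) · sin²t = 1 = LHS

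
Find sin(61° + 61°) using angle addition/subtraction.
sin(61° + 61°) = sin 61° cos 61° + cos 61° sin 61° = 0.848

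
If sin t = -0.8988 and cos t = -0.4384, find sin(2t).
sin(2t) = 2 sin t cos t = 0.7881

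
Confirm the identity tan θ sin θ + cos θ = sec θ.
LHS = sin²θ/cos θ + cos θ = (sin²θ + cos²θ)/cos θ = 1/cos θ = sec θ = RHS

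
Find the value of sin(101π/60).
sin(101π/60) = -0.8387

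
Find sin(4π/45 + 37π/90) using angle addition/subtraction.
sin(4π/45 + 37π/90) = sin 4π/45 cos 37π/90 + cos 4π/45 sin 37π/90 = 1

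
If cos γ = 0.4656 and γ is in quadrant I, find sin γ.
sin γ = 0.885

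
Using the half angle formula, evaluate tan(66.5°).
tan(66.5°) = sin 133° / (1 + cos 133°) = 2.3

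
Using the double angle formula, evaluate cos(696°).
cos(696°) = cos²348° - sin²348° = 0.9135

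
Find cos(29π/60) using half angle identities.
cos(29π/60) = √((1 + cos 29π/30)/2) = 0.05234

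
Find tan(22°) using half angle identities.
tan(22°) = sin 44° / (1 + cos 44°) = 0.404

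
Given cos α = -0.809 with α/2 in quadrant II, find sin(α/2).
sin(α/2) = ±√((1 - cos α)/2); positive since α/2 ∈ QII, so sin(α/2) = 0.9511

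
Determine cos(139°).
cos(139°) = -0.7547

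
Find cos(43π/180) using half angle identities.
cos(43π/180) = √((1 + cos 43π/90)/2) = 0.7314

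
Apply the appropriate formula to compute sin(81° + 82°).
sin(81° + 82°) = sin 81° cos 82° + cos 81° sin 82° = 0.2924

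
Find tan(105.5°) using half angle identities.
tan(105.5°) = sin 211° / (1 + cos 211°) = -3.606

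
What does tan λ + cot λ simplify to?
tan λ + cot λ = sec λ csc λ (using Quotient identities)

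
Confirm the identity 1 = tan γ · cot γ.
RHS = (sin γ/cos γ) · (cos γ/sin γ) = 1 = LHS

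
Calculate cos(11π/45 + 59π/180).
cos(11π/45 + 59π/180) = cos 11π/45 cos 59π/180 - sin 11π/45 sin 59π/180 = -0.225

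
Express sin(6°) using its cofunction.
sin(6°) = cos(90° - 6°) = cos(84°)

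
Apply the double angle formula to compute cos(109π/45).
cos(109π/45) = cos²109π/90 - sin²109π/90 = 0.2419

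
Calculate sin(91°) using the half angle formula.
sin(91°) = √((1 - cos 182°)/2) = 0.9998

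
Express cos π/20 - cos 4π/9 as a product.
cos π/20 - cos 4π/9 = -2 sin(89π/360) sin(-71π/360)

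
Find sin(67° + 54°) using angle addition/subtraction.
sin(67° + 54°) = sin 67° cos 54° + cos 67° sin 54° = 0.8572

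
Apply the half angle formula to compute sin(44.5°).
sin(44.5°) = √((1 - cos 89°)/2) = 0.7009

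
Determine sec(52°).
sec(52°) = 1.624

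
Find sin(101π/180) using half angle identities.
sin(101π/180) = √((1 - cos 101π/90)/2) = 0.9816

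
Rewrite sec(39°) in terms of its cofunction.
sec(39°) = csc(90° - 39°) = csc(51°)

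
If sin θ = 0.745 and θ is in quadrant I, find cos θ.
cos θ = 0.6671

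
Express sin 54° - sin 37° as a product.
sin 54° - sin 37° = 2 cos(45.5°) sin(8.5°)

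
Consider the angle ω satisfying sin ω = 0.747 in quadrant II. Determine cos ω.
cos ω = ±√(1 - sin²ω) = -0.6648 (negative in QII)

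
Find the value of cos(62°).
cos(62°) = 0.4695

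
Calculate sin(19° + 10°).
sin(19° + 10°) = sin 19° cos 10° + cos 19° sin 10° = 0.4848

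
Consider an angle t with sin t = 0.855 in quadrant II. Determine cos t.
cos t = ±√(1 - sin²t) = -0.5186 (negative in QII)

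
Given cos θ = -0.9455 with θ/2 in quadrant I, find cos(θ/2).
cos(θ/2) = ±√((1 + cos θ)/2); positive since θ/2 ∈ QI, so cos(θ/2) = 0.1651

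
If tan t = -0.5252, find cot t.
cot t = 1/tan t = -1.904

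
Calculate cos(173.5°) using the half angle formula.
cos(173.5°) = -√((1 + cos 347°)/2) = -0.9936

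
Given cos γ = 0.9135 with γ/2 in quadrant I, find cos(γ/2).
cos(γ/2) = ±√((1 + cos γ)/2); positive since γ/2 ∈ QI, so cos(γ/2) = 0.9781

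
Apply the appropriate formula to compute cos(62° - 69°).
cos(62° - 69°) = cos 62° cos 69° + sin 62° sin 69° = 0.9925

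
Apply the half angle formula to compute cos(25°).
cos(25°) = √((1 + cos 50°)/2) = 0.9063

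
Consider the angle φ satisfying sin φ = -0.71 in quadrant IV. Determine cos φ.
cos φ = √(1 - sin²φ) = 0.7042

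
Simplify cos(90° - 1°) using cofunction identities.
cos(90° - 1°) = sin(1°)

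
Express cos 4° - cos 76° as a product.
cos 4° - cos 76° = -2 sin(40°) sin(-36°)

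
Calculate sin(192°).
sin(192°) = -0.2079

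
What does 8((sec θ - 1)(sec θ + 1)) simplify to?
8((sec θ - 1)(sec θ + 1)) = 8(tan²θ) (using Diff. of squares)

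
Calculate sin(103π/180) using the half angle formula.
sin(103π/180) = √((1 - cos 103π/90)/2) = 0.9744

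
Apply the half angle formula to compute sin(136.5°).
sin(136.5°) = √((1 - cos 273°)/2) = 0.6884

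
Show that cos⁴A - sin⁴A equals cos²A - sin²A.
LHS = (cos²A - sin²A)(cos²A + sin²A) = (cos²A - sin²A) · 1 = cos²A - sin²A = RHS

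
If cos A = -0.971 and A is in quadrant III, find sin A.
sin A = -0.2391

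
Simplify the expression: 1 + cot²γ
1 + cot²γ = csc²γ (using Pythagorean identity)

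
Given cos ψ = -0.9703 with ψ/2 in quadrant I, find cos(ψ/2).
cos(ψ/2) = ±√((1 + cos ψ)/2); positive since ψ/2 ∈ QI, so cos(ψ/2) = 0.1219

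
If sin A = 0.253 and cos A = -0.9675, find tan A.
tan A = sin A / cos A = -0.2615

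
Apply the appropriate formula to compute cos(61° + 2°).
cos(61° + 2°) = cos 61° cos 2° - sin 61° sin 2° = 0.454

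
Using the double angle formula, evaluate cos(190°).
cos(190°) = cos²95° - sin²95° = -0.9848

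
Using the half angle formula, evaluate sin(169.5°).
sin(169.5°) = √((1 - cos 339°)/2) = 0.1822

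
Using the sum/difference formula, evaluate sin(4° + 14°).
sin(4° + 14°) = sin 4° cos 14° + cos 4° sin 14° = 0.309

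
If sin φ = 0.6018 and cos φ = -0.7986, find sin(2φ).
sin(2φ) = 2 sin φ cos φ = -0.9612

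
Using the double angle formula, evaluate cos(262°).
cos(262°) = cos²131° - sin²131° = -0.1392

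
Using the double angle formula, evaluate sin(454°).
sin(454°) = 2 sin 227° cos 227° = 0.9976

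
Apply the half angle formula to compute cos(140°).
cos(140°) = -√((1 + cos 280°)/2) = -0.766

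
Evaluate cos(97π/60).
cos(97π/60) = 0.3584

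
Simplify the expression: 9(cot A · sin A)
9(cot A · sin A) = 9(cos A) (using Quotient identity)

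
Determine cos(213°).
cos(213°) = -0.8387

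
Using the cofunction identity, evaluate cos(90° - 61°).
cos(90° - 61°) = sin(61°) = 0.8746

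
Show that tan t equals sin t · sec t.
RHS = sin t · (1/cos t) = sin t/cos t = tan t = LHS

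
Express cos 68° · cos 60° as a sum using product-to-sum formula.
cos 68° cos 60° = (1/2)[cos(68°-60°) + cos(68°+60°)]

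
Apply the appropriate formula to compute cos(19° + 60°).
cos(19° + 60°) = cos 19° cos 60° - sin 19° sin 60° = 0.1908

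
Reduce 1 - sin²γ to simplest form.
1 - sin²γ = cos²γ (using Pythagorean identity)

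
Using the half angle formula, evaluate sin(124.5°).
sin(124.5°) = √((1 - cos 249°)/2) = 0.8241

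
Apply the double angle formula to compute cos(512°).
cos(512°) = cos²256° - sin²256° = -0.8829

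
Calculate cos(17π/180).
cos(17π/180) = 0.9563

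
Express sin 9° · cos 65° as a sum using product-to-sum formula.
sin 9° cos 65° = (1/2)[sin(9°+65°) + sin(9°-65°)]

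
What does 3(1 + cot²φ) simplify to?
3(1 + cot²φ) = 3(csc²φ) (using Pythagorean identity)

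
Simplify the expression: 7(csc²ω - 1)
7(csc²ω - 1) = 7(cot²ω) (using Pythagorean identity)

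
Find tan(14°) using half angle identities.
tan(14°) = sin 28° / (1 + cos 28°) = 0.2493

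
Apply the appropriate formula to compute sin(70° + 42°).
sin(70° + 42°) = sin 70° cos 42° + cos 70° sin 42° = 0.9272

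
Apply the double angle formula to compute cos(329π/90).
cos(329π/90) = cos²329π/180 - sin²329π/180 = 0.4695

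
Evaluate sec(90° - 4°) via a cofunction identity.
sec(90° - 4°) = csc(4°) = 14.34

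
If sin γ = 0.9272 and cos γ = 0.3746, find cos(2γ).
cos(2γ) = cos²γ - sin²γ = -0.7194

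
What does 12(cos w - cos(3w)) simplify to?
12(cos w - cos(3w)) = 12(2 sin(2w) sin w) (using Sum-to-product)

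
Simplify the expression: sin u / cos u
sin u / cos u = tan u (using Quotient identity)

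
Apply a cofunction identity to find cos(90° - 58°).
cos(90° - 58°) = sin(58°) = 0.848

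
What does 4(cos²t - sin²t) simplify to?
4(cos²t - sin²t) = 4(cos(2t)) (using Double angle)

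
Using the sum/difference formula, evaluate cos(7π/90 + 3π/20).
cos(7π/90 + 3π/20) = cos 7π/90 cos 3π/20 - sin 7π/90 sin 3π/20 = 0.7547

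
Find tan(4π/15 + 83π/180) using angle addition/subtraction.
tan(4π/15 + 83π/180) = (tan 4π/15 + tan 83π/180)/(1 - tan 4π/15 tan 83π/180) = -1.15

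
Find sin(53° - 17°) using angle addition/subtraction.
sin(53° - 17°) = sin 53° cos 17° - cos 53° sin 17° = 0.5878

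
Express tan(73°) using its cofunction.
tan(73°) = cot(90° - 73°) = cot(17°)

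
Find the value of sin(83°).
sin(83°) = 0.9925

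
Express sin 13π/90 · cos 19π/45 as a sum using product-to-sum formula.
sin 13π/90 cos 19π/45 = (1/2)[sin(13π/90+19π/45) + sin(13π/90-19π/45)]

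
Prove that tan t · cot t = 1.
LHS = (sin t/cos t) · (cos t/sin t) = 1 = RHS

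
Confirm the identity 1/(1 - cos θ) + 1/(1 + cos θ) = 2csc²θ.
LHS = [(1 + cos θ) + (1 - cos θ)] / [(1 - cos θ)(1 + cos θ)] = 2/(1 - cos²θ) = 2/sin²θ = 2csc²θ = RHS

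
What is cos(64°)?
cos(64°) = 0.4384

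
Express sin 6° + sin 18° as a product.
sin 6° + sin 18° = 2 sin(12°) cos(-6°)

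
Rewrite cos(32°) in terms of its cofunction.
cos(32°) = sin(90° - 32°) = sin(58°)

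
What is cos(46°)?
cos(46°) = 0.6947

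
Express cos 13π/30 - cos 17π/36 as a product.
cos 13π/30 - cos 17π/36 = -2 sin(163π/360) sin(-7π/360)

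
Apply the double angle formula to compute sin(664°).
sin(664°) = 2 sin 332° cos 332° = -0.829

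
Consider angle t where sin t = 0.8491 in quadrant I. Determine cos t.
cos t = √(1 - sin²t) = 0.5282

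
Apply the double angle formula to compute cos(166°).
cos(166°) = cos²83° - sin²83° = -0.9703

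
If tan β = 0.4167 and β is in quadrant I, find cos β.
cos β = 0.9231 (using tan²β + 1 = sec²β)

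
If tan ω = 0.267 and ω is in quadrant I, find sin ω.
sin ω = 0.258 (using tan²ω + 1 = sec²ω)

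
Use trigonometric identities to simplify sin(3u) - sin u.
sin(3u) - sin u = 2 cos(2u) sin u (using Sum-to-product)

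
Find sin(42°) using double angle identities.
sin(42°) = 2 sin 21° cos 21° = 0.6691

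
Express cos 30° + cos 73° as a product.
cos 30° + cos 73° = 2 cos(51.5°) cos(-21.5°)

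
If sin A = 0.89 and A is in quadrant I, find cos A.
cos A = 0.456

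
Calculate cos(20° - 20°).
cos(20° - 20°) = cos 20° cos 20° + sin 20° sin 20° = 1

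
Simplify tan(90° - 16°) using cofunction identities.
tan(90° - 16°) = cot(16°)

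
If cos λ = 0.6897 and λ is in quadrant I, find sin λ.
sin λ = 0.7241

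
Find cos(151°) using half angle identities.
cos(151°) = -√((1 + cos 302°)/2) = -0.8746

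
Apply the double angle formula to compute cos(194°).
cos(194°) = cos²97° - sin²97° = -0.9703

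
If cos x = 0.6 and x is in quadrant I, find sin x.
sin x = 0.8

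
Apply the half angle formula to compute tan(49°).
tan(49°) = sin 98° / (1 + cos 98°) = 1.15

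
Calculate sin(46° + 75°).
sin(46° + 75°) = sin 46° cos 75° + cos 46° sin 75° = 0.8572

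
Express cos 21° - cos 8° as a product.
cos 21° - cos 8° = -2 sin(14.5°) sin(6.5°)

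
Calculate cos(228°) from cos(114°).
cos(228°) = cos²114° - sin²114° = -0.6691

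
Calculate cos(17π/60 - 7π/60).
cos(17π/60 - 7π/60) = cos 17π/60 cos 7π/60 + sin 17π/60 sin 7π/60 = √3/2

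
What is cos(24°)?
cos(24°) = 0.9135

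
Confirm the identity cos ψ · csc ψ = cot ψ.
LHS = cos ψ · (1/sin ψ) = cos ψ/sin ψ = cot ψ = RHS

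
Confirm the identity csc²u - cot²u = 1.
LHS = 1/sin²u - cos²u/sin²u = (1 - cos²u)/sin²u = sin²u/sin²u = 1 = RHS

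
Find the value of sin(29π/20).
sin(29π/20) = -0.9877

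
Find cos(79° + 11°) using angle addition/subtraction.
cos(79° + 11°) = cos 79° cos 11° - sin 79° sin 11° = 0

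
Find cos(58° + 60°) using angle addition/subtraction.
cos(58° + 60°) = cos 58° cos 60° - sin 58° sin 60° = -0.4695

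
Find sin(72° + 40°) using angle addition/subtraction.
sin(72° + 40°) = sin 72° cos 40° + cos 72° sin 40° = 0.9272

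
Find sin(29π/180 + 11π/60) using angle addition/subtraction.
sin(29π/180 + 11π/60) = sin 29π/180 cos 11π/60 + cos 29π/180 sin 11π/60 = 0.8829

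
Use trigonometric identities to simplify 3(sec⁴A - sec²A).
3(sec⁴A - sec²A) = 3(tan⁴A + tan²A) (using Pythagorean)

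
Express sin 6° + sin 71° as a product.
sin 6° + sin 71° = 2 sin(38.5°) cos(-32.5°)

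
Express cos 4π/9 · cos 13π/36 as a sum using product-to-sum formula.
cos 4π/9 cos 13π/36 = (1/2)[cos(4π/9-13π/36) + cos(4π/9+13π/36)]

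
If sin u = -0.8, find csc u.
csc u = 1/sin u = -1.25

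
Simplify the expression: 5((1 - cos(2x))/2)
5((1 - cos(2x))/2) = 5(sin²x) (using Power reduction)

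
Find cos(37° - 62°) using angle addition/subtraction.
cos(37° - 62°) = cos 37° cos 62° + sin 37° sin 62° = 0.9063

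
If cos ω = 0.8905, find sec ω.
sec ω = 1/cos ω = 1.123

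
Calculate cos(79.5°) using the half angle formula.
cos(79.5°) = √((1 + cos 159°)/2) = 0.1822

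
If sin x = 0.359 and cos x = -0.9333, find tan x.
tan x = sin x / cos x = -0.3847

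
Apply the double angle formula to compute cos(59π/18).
cos(59π/18) = cos²59π/36 - sin²59π/36 = -0.6428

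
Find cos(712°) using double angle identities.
cos(712°) = cos²356° - sin²356° = 0.9903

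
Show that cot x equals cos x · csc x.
RHS = cos x · (1/sin x) = cos x/sin x = cot x = LHS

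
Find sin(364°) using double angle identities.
sin(364°) = 2 sin 182° cos 182° = 0.06976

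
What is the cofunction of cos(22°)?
cos(22°) = sin(90° - 22°) = sin(68°)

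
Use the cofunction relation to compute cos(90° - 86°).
cos(90° - 86°) = sin(86°) = 0.9976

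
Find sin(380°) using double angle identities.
sin(380°) = 2 sin 190° cos 190° = 0.342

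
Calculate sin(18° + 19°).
sin(18° + 19°) = sin 18° cos 19° + cos 18° sin 19° = 0.6018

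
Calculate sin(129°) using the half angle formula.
sin(129°) = √((1 - cos 258°)/2) = 0.7771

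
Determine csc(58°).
csc(58°) = 1.179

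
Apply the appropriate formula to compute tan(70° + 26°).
tan(70° + 26°) = (tan 70° + tan 26°)/(1 - tan 70° tan 26°) = -9.514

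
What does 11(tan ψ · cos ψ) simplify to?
11(tan ψ · cos ψ) = 11(sin ψ) (using Quotient identity)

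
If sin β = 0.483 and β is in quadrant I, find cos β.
cos β = 0.8756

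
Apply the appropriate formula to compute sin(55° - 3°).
sin(55° - 3°) = sin 55° cos 3° - cos 55° sin 3° = 0.788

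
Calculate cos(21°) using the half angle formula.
cos(21°) = √((1 + cos 42°)/2) = 0.9336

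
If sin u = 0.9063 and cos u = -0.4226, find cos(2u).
cos(2u) = cos²u - sin²u = -0.6428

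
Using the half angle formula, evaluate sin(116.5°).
sin(116.5°) = √((1 - cos 233°)/2) = 0.8949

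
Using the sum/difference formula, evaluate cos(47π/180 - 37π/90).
cos(47π/180 - 37π/90) = cos 47π/180 cos 37π/90 + sin 47π/180 sin 37π/90 = 0.891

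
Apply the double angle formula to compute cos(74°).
cos(74°) = cos²37° - sin²37° = 0.2756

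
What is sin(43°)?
sin(43°) = 0.682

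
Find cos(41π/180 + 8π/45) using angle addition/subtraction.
cos(41π/180 + 8π/45) = cos 41π/180 cos 8π/45 - sin 41π/180 sin 8π/45 = 0.2924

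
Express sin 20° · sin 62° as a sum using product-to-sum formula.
sin 20° sin 62° = (1/2)[cos(20°-62°) - cos(20°+62°)]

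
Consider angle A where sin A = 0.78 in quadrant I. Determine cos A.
cos A = √(1 - sin²A) = 0.6258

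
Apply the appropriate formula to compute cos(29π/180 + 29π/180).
cos(29π/180 + 29π/180) = cos 29π/180 cos 29π/180 - sin 29π/180 sin 29π/180 = 0.5299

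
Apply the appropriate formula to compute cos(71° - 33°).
cos(71° - 33°) = cos 71° cos 33° + sin 71° sin 33° = 0.788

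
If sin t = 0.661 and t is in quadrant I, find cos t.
cos t = 0.7504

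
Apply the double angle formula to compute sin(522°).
sin(522°) = 2 sin 261° cos 261° = 0.309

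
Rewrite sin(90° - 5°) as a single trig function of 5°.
sin(90° - 5°) = cos(5°)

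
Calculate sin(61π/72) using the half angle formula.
sin(61π/72) = √((1 - cos 61π/36)/2) = 0.4617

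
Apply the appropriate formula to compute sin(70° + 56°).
sin(70° + 56°) = sin 70° cos 56° + cos 70° sin 56° = 0.809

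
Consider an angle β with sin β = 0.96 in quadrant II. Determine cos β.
cos β = ±√(1 - sin²β) = -0.28 (negative in QII)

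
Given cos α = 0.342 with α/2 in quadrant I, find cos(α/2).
cos(α/2) = ±√((1 + cos α)/2); positive since α/2 ∈ QI, so cos(α/2) = 0.8191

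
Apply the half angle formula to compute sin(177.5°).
sin(177.5°) = √((1 - cos 355°)/2) = 0.04362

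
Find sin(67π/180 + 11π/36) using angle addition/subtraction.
sin(67π/180 + 11π/36) = sin 67π/180 cos 11π/36 + cos 67π/180 sin 11π/36 = 0.848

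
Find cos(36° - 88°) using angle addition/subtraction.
cos(36° - 88°) = cos 36° cos 88° + sin 36° sin 88° = 0.6157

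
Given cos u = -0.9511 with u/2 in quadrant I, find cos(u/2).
cos(u/2) = ±√((1 + cos u)/2); positive since u/2 ∈ QI, so cos(u/2) = 0.1564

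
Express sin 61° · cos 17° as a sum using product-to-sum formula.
sin 61° cos 17° = (1/2)[sin(61°+17°) + sin(61°-17°)]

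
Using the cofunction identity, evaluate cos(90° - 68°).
cos(90° - 68°) = sin(68°) = 0.9272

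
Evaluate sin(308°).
sin(308°) = -0.788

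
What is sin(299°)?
sin(299°) = -0.8746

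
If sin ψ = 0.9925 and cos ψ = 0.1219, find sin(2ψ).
sin(2ψ) = 2 sin ψ cos ψ = 0.242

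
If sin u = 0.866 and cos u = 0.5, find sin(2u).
sin(2u) = 2 sin u cos u = 0.866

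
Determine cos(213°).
cos(213°) = -0.8387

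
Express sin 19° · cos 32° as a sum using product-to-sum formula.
sin 19° cos 32° = (1/2)[sin(19°+32°) + sin(19°-32°)]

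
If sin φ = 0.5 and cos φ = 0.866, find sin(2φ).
sin(2φ) = 2 sin φ cos φ = 0.866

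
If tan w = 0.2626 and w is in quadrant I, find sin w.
sin w = 0.254 (using tan²w + 1 = sec²w)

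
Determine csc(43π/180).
csc(43π/180) = 1.466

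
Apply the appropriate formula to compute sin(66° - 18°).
sin(66° - 18°) = sin 66° cos 18° - cos 66° sin 18° = 0.7431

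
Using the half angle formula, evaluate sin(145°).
sin(145°) = √((1 - cos 290°)/2) = 0.5736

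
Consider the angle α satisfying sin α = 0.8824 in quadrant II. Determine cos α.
cos α = ±√(1 - sin²α) = -0.4705 (negative in QII)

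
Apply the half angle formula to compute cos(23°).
cos(23°) = √((1 + cos 46°)/2) = 0.9205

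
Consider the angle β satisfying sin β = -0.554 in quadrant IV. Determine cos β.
cos β = √(1 - sin²β) = 0.8325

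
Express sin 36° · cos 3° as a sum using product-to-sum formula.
sin 36° cos 3° = (1/2)[sin(36°+3°) + sin(36°-3°)]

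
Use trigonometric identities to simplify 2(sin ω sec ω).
2(sin ω sec ω) = 2(tan ω) (using Reciprocal + quotient)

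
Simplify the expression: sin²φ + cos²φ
sin²φ + cos²φ = 1 (using Pythagorean identity)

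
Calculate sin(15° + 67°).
sin(15° + 67°) = sin 15° cos 67° + cos 15° sin 67° = 0.9903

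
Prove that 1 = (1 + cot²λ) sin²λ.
RHS = csc²λ · sin²λ = (1/sin²λ) · sin²λ = 1 = LHS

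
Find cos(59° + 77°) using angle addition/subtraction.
cos(59° + 77°) = cos 59° cos 77° - sin 59° sin 77° = -0.7193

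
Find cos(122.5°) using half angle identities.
cos(122.5°) = -√((1 + cos 245°)/2) = -0.5373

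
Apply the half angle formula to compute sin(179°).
sin(179°) = √((1 - cos 358°)/2) = 0.01745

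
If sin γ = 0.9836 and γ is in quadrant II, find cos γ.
cos γ = -0.1804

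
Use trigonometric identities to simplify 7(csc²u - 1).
7(csc²u - 1) = 7(cot²u) (using Pythagorean identity)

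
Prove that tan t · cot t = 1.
LHS = (sin t/cos t) · (cos t/sin t) = 1 = RHS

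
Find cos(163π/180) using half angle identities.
cos(163π/180) = -√((1 + cos 163π/90)/2) = -0.9563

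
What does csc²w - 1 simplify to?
csc²w - 1 = cot²w (using Pythagorean identity)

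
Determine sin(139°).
sin(139°) = 0.6561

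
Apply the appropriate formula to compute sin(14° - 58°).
sin(14° - 58°) = sin 14° cos 58° - cos 14° sin 58° = -0.6947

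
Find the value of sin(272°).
sin(272°) = -0.9994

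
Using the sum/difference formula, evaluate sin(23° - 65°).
sin(23° - 65°) = sin 23° cos 65° - cos 23° sin 65° = -0.6691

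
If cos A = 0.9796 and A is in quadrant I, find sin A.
sin A = 0.201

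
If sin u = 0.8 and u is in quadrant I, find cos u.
cos u = 0.6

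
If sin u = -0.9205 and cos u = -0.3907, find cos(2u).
cos(2u) = cos²u - sin²u = -0.6947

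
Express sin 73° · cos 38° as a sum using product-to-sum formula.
sin 73° cos 38° = (1/2)[sin(73°+38°) + sin(73°-38°)]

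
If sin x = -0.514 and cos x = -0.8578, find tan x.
tan x = sin x / cos x = 0.5992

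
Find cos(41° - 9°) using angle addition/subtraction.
cos(41° - 9°) = cos 41° cos 9° + sin 41° sin 9° = 0.848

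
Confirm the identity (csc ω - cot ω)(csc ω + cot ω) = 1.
LHS = csc²ω - cot²ω = (1 + cot²ω) - cot²ω = 1 = RHS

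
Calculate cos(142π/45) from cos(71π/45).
cos(142π/45) = cos²71π/45 - sin²71π/45 = -0.8829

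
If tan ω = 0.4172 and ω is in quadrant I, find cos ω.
cos ω = 0.9229 (using tan²ω + 1 = sec²ω)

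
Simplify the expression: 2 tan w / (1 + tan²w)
2 tan w / (1 + tan²w) = sin(2w) (using Double angle)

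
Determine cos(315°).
cos(315°) = √2/2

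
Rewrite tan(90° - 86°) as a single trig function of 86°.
tan(90° - 86°) = cot(86°)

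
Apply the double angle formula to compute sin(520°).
sin(520°) = 2 sin 260° cos 260° = 0.342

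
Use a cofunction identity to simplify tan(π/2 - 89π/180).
tan(π/2 - 89π/180) = cot(89π/180)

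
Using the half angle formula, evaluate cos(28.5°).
cos(28.5°) = √((1 + cos 57°)/2) = 0.8788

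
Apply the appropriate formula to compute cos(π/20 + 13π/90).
cos(π/20 + 13π/90) = cos π/20 cos 13π/90 - sin π/20 sin 13π/90 = 0.8192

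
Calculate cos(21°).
cos(21°) = 0.9336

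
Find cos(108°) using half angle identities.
cos(108°) = -√((1 + cos 216°)/2) = -0.309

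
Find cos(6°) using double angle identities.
cos(6°) = cos²3° - sin²3° = 0.9945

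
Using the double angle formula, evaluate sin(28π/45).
sin(28π/45) = 2 sin 14π/45 cos 14π/45 = 0.9272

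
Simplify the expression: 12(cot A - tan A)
12(cot A - tan A) = 12(2 cot(2A)) (using Double angle)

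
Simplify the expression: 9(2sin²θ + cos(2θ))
9(2sin²θ + cos(2θ)) = 9 (using Double angle)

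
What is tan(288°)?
tan(288°) = -3.078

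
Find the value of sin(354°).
sin(354°) = -0.1045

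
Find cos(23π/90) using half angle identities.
cos(23π/90) = √((1 + cos 23π/45)/2) = 0.6947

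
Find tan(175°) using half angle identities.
tan(175°) = sin 350° / (1 + cos 350°) = -0.08749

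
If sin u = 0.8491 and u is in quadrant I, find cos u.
cos u = 0.5282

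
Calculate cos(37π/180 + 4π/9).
cos(37π/180 + 4π/9) = cos 37π/180 cos 4π/9 - sin 37π/180 sin 4π/9 = -0.454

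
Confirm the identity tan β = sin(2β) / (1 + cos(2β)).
RHS = 2 sin β cos β / (2cos²β) = sin β/cos β = tan β = LHS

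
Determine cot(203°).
cot(203°) = 2.356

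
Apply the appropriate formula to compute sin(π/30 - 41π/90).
sin(π/30 - 41π/90) = sin π/30 cos 41π/90 - cos π/30 sin 41π/90 = -0.9703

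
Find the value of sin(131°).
sin(131°) = 0.7547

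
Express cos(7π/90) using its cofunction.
cos(7π/90) = sin(π/2 - 7π/90) = sin(19π/45)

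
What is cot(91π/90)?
cot(91π/90) = 28.64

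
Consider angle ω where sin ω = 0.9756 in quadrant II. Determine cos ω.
cos ω = ±√(1 - sin²ω) = -0.2196 (negative in QII)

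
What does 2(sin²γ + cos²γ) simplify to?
2(sin²γ + cos²γ) = 2 (using Pythagorean identity)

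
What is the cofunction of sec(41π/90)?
sec(41π/90) = csc(π/2 - 41π/90) = csc(2π/45)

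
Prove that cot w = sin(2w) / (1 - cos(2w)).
RHS = 2 sin w cos w / (2sin²w) = cos w/sin w = cot w = LHS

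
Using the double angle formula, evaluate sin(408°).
sin(408°) = 2 sin 204° cos 204° = 0.7431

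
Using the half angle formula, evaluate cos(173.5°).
cos(173.5°) = -√((1 + cos 347°)/2) = -0.9936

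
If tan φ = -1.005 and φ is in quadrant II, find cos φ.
cos φ = -0.7053 (using tan²φ + 1 = sec²φ)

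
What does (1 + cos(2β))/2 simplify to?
(1 + cos(2β))/2 = cos²β (using Power reduction)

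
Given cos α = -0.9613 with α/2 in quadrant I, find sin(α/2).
sin(α/2) = ±√((1 - cos α)/2); positive since α/2 ∈ QI, so sin(α/2) = 0.9903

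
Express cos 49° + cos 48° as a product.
cos 49° + cos 48° = 2 cos(48.5°) cos(0.5°)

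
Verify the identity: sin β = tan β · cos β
RHS = (sin β/cos β) · cos β = sin β = LHS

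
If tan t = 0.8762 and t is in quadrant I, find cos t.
cos t = 0.7521 (using tan²t + 1 = sec²t)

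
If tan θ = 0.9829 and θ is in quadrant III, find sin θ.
sin θ = -0.701 (using tan²θ + 1 = sec²θ)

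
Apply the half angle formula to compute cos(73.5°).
cos(73.5°) = √((1 + cos 147°)/2) = 0.284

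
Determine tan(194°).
tan(194°) = 0.2493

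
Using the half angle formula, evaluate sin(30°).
sin(30°) = √((1 - cos 60°)/2) = 1/2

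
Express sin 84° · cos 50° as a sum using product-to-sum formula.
sin 84° cos 50° = (1/2)[sin(84°+50°) + sin(84°-50°)]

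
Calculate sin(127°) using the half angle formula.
sin(127°) = √((1 - cos 254°)/2) = 0.7986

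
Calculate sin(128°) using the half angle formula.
sin(128°) = √((1 - cos 256°)/2) = 0.788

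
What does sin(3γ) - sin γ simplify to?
sin(3γ) - sin γ = 2 cos(2γ) sin γ (using Sum-to-product)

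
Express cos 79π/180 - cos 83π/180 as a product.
cos 79π/180 - cos 83π/180 = -2 sin(9π/20) sin(-π/90)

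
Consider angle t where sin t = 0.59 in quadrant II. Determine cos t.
cos t = ±√(1 - sin²t) = -0.8074 (negative in QII)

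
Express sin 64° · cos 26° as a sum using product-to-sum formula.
sin 64° cos 26° = (1/2)[sin(64°+26°) + sin(64°-26°)]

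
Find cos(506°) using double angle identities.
cos(506°) = cos²253° - sin²253° = -0.829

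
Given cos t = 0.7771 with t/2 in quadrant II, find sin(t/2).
sin(t/2) = ±√((1 - cos t)/2); positive since t/2 ∈ QII, so sin(t/2) = 0.3338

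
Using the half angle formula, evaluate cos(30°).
cos(30°) = √((1 + cos 60°)/2) = √3/2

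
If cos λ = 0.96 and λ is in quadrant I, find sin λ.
sin λ = 0.28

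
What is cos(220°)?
cos(220°) = -0.766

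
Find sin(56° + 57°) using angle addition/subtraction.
sin(56° + 57°) = sin 56° cos 57° + cos 56° sin 57° = 0.9205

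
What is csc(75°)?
csc(75°) = 1.035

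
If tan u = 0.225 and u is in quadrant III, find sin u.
sin u = -0.2195 (using tan²u + 1 = sec²u)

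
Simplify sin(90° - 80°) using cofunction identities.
sin(90° - 80°) = cos(80°)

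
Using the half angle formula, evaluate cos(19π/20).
cos(19π/20) = -√((1 + cos 19π/10)/2) = -0.9877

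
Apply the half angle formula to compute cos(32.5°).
cos(32.5°) = √((1 + cos 65°)/2) = 0.8434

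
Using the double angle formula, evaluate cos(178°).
cos(178°) = cos²89° - sin²89° = -0.9994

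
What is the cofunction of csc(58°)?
csc(58°) = sec(90° - 58°) = sec(32°)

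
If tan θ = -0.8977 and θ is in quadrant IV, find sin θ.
sin θ = -0.668 (using tan²θ + 1 = sec²θ)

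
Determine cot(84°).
cot(84°) = 0.1051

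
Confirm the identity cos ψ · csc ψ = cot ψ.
LHS = cos ψ · (1/sin ψ) = cos ψ/sin ψ = cot ψ = RHS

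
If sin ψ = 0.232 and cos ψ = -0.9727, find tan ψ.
tan ψ = sin ψ / cos ψ = -0.2385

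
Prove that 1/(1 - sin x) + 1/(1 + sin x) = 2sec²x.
LHS = [(1 + sin x) + (1 - sin x)] / [(1 - sin x)(1 + sin x)] = 2/(1 - sin²x) = 2/cos²x = 2sec²x = RHS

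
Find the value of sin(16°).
sin(16°) = 0.2756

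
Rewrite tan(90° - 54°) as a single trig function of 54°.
tan(90° - 54°) = cot(54°)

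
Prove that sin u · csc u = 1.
LHS = sin u · (1/sin u) = 1 = RHS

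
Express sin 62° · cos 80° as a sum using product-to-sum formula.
sin 62° cos 80° = (1/2)[sin(62°+80°) + sin(62°-80°)]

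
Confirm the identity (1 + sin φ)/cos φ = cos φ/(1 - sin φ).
LHS = (1 + sin φ)(1 - sin φ) / (cos φ(1 - sin φ)) = (1 - sin²φ) / (cos φ(1 - sin φ)) = cos²φ / (cos φ(1 - sin φ)) = cos φ/(1 - sin φ) = RHS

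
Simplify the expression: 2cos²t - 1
2cos²t - 1 = cos(2t) (using Double angle)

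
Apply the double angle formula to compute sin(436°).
sin(436°) = 2 sin 218° cos 218° = 0.9703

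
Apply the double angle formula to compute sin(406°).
sin(406°) = 2 sin 203° cos 203° = 0.7193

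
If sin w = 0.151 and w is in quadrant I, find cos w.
cos w = 0.9885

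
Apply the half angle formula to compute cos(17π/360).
cos(17π/360) = √((1 + cos 17π/180)/2) = 0.989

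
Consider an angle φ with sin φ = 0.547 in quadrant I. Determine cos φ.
cos φ = √(1 - sin²φ) = 0.8371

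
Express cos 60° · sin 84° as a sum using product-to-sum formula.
cos 60° sin 84° = (1/2)[sin(60°+84°) - sin(60°-84°)]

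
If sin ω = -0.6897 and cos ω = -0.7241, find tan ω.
tan ω = sin ω / cos ω = 0.9525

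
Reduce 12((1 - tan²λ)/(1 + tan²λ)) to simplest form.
12((1 - tan²λ)/(1 + tan²λ)) = 12(cos(2λ)) (using Double angle)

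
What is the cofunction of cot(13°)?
cot(13°) = tan(90° - 13°) = tan(77°)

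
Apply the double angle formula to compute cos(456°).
cos(456°) = 1 - 2sin²228° = -0.1045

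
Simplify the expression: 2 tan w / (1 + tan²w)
2 tan w / (1 + tan²w) = sin(2w) (using Double angle)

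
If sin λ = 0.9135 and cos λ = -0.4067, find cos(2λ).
cos(2λ) = cos²λ - sin²λ = -0.6691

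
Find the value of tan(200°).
tan(200°) = 0.364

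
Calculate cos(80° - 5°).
cos(80° - 5°) = cos 80° cos 5° + sin 80° sin 5° = (√6-√2)/4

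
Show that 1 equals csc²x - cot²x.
RHS = 1/sin²x - cos²x/sin²x = (1 - cos²x)/sin²x = sin²x/sin²x = 1 = LHS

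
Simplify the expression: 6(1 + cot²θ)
6(1 + cot²θ) = 6(csc²θ) (using Pythagorean identity)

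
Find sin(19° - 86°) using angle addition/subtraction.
sin(19° - 86°) = sin 19° cos 86° - cos 19° sin 86° = -0.9205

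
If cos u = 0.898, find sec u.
sec u = 1/cos u = 1.114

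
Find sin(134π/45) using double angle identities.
sin(134π/45) = 2 sin 67π/45 cos 67π/45 = 0.06976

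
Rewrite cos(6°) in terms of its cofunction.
cos(6°) = sin(90° - 6°) = sin(84°)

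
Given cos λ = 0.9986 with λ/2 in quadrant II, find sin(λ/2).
sin(λ/2) = ±√((1 - cos λ)/2); positive since λ/2 ∈ QII, so sin(λ/2) = 0.02646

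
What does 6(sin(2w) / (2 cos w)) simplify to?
6(sin(2w) / (2 cos w)) = 6(sin w) (using Double angle)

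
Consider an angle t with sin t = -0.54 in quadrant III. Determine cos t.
cos t = ±√(1 - sin²t) = -0.8417 (negative in QIII)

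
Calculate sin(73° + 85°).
sin(73° + 85°) = sin 73° cos 85° + cos 73° sin 85° = 0.3746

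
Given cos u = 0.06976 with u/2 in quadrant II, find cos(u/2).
cos(u/2) = ±√((1 + cos u)/2); negative since u/2 ∈ QII, so cos(u/2) = -0.7314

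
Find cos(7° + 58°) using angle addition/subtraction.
cos(7° + 58°) = cos 7° cos 58° - sin 7° sin 58° = 0.4226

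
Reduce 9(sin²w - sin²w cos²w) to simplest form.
9(sin²w - sin²w cos²w) = 9(sin⁴w) (using Factoring)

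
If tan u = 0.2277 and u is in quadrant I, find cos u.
cos u = 0.975 (using tan²u + 1 = sec²u)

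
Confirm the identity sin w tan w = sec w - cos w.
RHS = 1/cos w - cos w = (1 - cos²w)/cos w = sin²w/cos w = sin w · (sin w/cos w) = sin w tan w = LHS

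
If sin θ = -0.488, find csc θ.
csc θ = 1/sin θ = -2.049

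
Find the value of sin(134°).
sin(134°) = 0.7193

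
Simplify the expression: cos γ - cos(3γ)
cos γ - cos(3γ) = 2 sin(2γ) sin γ (using Sum-to-product)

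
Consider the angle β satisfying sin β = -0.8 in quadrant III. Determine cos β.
cos β = ±√(1 - sin²β) = -0.6 (negative in QIII)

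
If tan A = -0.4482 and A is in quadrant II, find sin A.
sin A = 0.409 (using tan²A + 1 = sec²A)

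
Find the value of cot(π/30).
cot(π/30) = 9.514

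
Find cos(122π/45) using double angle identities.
cos(122π/45) = cos²61π/45 - sin²61π/45 = -0.6157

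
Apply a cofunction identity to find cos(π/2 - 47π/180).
cos(π/2 - 47π/180) = sin(47π/180) = 0.7314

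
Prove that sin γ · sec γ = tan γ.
LHS = sin γ · (1/cos γ) = sin γ/cos γ = tan γ = RHS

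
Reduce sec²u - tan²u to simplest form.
sec²u - tan²u = 1 (using Pythagorean identity)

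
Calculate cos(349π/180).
cos(349π/180) = 0.9816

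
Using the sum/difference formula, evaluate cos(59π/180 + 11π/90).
cos(59π/180 + 11π/90) = cos 59π/180 cos 11π/90 - sin 59π/180 sin 11π/90 = 0.1564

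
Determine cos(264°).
cos(264°) = -0.1045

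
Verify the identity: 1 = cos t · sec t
RHS = cos t · (1/cos t) = 1 = LHS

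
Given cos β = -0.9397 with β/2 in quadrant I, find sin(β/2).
sin(β/2) = ±√((1 - cos β)/2); positive since β/2 ∈ QI, so sin(β/2) = 0.9848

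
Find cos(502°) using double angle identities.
cos(502°) = cos²251° - sin²251° = -0.788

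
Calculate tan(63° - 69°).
tan(63° - 69°) = (tan 63° - tan 69°)/(1 + tan 63° tan 69°) = -0.1051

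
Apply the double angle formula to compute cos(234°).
cos(234°) = cos²117° - sin²117° = -0.5878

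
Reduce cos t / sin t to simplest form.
cos t / sin t = cot t (using Quotient identity)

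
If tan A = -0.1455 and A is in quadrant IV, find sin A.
sin A = -0.144 (using tan²A + 1 = sec²A)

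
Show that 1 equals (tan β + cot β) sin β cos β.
RHS = (sin β/cos β + cos β/sin β) sin β cos β = ((sin²β + cos²β)/(sin β cos β)) · sin β cos β = sin²β + cos²β = 1 = LHS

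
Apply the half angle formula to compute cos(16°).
cos(16°) = √((1 + cos 32°)/2) = 0.9613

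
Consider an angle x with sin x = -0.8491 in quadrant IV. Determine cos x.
cos x = √(1 - sin²x) = 0.5282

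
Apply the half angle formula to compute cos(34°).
cos(34°) = √((1 + cos 68°)/2) = 0.829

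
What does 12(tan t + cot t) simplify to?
12(tan t + cot t) = 12(sec t csc t) (using Quotient identities)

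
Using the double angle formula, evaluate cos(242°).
cos(242°) = cos²121° - sin²121° = -0.4695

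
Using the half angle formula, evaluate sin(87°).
sin(87°) = √((1 - cos 174°)/2) = 0.9986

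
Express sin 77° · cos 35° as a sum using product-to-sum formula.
sin 77° cos 35° = (1/2)[sin(77°+35°) + sin(77°-35°)]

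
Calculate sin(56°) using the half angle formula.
sin(56°) = √((1 - cos 112°)/2) = 0.829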